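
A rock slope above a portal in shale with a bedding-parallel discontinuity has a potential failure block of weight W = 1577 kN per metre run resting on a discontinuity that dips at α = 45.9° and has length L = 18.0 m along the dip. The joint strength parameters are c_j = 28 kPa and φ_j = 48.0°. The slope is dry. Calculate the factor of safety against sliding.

FS = 1.52

Resolving the block weight along and normal to the plane and applying the Mohr–Coulomb strength on the joint:
N' = W cosα = 1577·cos45.9° = 1097.5 kN/m
Driving force T = W sinα = 1577·sin45.9° = 1132.5 kN/m
Resisting force R = c_j·L + N'·tanφ_j = 28·18.0 + 1097.5·tan48.0° = 504.0 + 1218.8 = 1722.8 kN/m
FS = R / T = 1722.8 / 1132.5 = 1.521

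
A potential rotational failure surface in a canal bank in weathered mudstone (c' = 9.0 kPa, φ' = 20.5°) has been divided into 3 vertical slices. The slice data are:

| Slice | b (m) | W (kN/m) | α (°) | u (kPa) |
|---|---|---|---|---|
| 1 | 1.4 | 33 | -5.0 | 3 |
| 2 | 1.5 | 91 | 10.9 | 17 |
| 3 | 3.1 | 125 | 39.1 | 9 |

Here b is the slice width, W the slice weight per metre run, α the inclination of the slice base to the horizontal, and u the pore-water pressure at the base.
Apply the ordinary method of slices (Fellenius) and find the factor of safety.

FS = 1.28

Ordinary method of slices: FS = Σ[c'·Δl_i + (W_i cosα_i − u_i·Δl_i)·tanφ'] / Σ W_i sinα_i, with Δl_i = b_i / cosα_i.
Slice 1: Δl = 1.4/cos(-5.0°) = 1.405 m; N'_1 = 33·cos(-5.0°) − 3·1.405 = 28.7; c'Δl = 12.65; W sinα = -2.9
Slice 2: Δl = 1.5/cos10.9° = 1.528 m; N'_2 = 91·cos10.9° − 17·1.528 = 63.4; c'Δl = 13.75; W sinα = 17.2
Slice 3: Δl = 3.1/cos39.1° = 3.995 m; N'_3 = 125·cos39.1° − 9·3.995 = 61.1; c'Δl = 35.95; W sinα = 78.8
Σc'Δl = 62.3 kN/m; ΣN' = 153.1 kN/m; ΣW sinα = 93.2 kN/m
Resisting = 62.3 + 153.1·tan20.5° = 62.3 + 57.2 = 119.6 kN/m
FS = 119.6 / 93.2 = 1.284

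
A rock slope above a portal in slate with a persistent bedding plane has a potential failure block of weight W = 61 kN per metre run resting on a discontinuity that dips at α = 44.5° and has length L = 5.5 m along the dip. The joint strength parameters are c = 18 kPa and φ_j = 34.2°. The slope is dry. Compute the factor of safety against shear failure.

Resolving the block weight along and normal to the plane and applying the Mohr–Coulomb strength on the joint:
N' = W cosα = 61·cos44.5° = 43.5 kN/m
Driving force T = W sinα = 61·sin44.5° = 42.8 kN/m
Resisting force R = c·L + N'·tanφ_j = 18·5.5 + 43.5·tan34.2° = 99.0 + 29.6 = 128.6 kN/m
FS = R / T = 128.6 / 42.8 = 3.007

FS = 3.01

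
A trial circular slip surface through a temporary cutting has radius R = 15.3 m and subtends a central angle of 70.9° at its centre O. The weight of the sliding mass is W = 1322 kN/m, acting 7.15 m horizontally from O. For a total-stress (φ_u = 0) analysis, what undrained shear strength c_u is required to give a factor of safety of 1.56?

FS = c_u·L_a·R / (W·d), so c_u = FS·W·d / (L_a·R).
Arc length L_a = R·θ = 15.3·(70.9°·π/180) = 15.3·1.2374 = 18.93 m
c_u = 1.56·1322·7.15 / (18.93·15.3) = 14745.6 / 289.67 = 50.90 kPa

c_u = 50.9 kPa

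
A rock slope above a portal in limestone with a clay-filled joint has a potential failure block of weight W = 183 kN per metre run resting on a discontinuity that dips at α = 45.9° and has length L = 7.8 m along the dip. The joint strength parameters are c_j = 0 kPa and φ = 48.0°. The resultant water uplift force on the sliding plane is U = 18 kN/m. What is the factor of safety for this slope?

Resolving the block weight along and normal to the plane and applying the Mohr–Coulomb strength on the joint:
N' = W cosα − U = 183·cos45.9° − 18 = 109.4 kN/m
Driving force T = W sinα = 183·sin45.9° = 131.4 kN/m
Resisting force R = c_j·L + N'·tanφ = 0·7.8 + 109.4·tan48.0° = 0.0 + 121.4 = 121.4 kN/m
FS = R / T = 121.4 / 131.4 = 0.924

FS = 0.92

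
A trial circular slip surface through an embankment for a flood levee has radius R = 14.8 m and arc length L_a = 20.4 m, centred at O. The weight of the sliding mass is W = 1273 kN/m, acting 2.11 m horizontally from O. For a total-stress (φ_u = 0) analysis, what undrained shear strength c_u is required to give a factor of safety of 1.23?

FS = c_u·L_a·R / (W·d), so c_u = FS·W·d / (L_a·R).
c_u = 1.23·1273·2.11 / (20.40·14.8) = 3303.8 / 301.92 = 10.94 kPa

c_u = 10.9 kPa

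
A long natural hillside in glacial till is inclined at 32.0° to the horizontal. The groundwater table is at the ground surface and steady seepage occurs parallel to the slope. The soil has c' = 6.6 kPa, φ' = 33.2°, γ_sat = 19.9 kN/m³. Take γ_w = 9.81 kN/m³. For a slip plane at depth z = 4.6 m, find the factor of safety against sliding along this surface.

With seepage parallel to the slope and the water table at the surface, the effective normal stress on the slip plane uses the buoyant unit weight γ' = γ_sat − γ_w while the driving shear stress uses γ_sat:
FS = [c' + γ' z cos²β tanφ'] / [γ_sat z sinβ cosβ]
γ' = 19.9 − 9.81 = 10.09 kN/m³
Numerator = 6.6 + 10.09·4.6·cos²32.0°·tan33.2° = 6.6 + 10.09·4.6·0.7192·0.6544 = 28.443 kPa
Denominator = 19.9·4.6·sin32.0°·cos32.0° = 19.9·4.6·0.5299·0.8480 = 41.138 kPa
FS = 28.443 / 41.138 = 0.691

FS = 0.69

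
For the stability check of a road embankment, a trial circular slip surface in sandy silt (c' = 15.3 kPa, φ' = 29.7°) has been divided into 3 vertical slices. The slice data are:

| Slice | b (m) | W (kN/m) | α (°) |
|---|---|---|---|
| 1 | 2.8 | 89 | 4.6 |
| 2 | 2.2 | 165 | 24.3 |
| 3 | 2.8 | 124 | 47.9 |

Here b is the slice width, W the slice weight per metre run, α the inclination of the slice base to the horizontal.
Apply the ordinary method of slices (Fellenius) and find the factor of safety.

Ordinary method of slices: FS = Σ[c'·Δl_i + (W_i cosα_i)·tanφ'] / Σ W_i sinα_i, with Δl_i = b_i / cosα_i.
Slice 1: Δl = 2.8/cos4.6° = 2.809 m; N'_1 = 89·cos4.6° = 88.7; c'Δl = 42.98; W sinα = 7.1
Slice 2: Δl = 2.2/cos24.3° = 2.414 m; N'_2 = 165·cos24.3° = 150.4; c'Δl = 36.93; W sinα = 67.9
Slice 3: Δl = 2.8/cos47.9° = 4.176 m; N'_3 = 124·cos47.9° = 83.1; c'Δl = 63.90; W sinα = 92.0
Σc'Δl = 143.8 kN/m; ΣN' = 322.2 kN/m; ΣW sinα = 167.0 kN/m
Resisting = 143.8 + 322.2·tan29.7° = 143.8 + 183.8 = 327.6 kN/m
FS = 327.6 / 167.0 = 1.961

FS = 1.96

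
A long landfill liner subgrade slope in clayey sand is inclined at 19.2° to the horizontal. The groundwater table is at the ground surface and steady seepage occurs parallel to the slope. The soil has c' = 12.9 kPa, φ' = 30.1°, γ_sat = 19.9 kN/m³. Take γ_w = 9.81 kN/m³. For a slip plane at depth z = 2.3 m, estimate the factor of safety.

FS = 1.75

With seepage parallel to the slope and the water table at the surface, the effective normal stress on the slip plane uses the buoyant unit weight γ' = γ_sat − γ_w while the driving shear stress uses γ_sat:
FS = [c' + γ' z cos²β tanφ'] / [γ_sat z sinβ cosβ]
γ' = 19.9 − 9.81 = 10.09 kN/m³
Numerator = 12.9 + 10.09·2.3·cos²19.2°·tan30.1° = 12.9 + 10.09·2.3·0.8918·0.5797 = 24.898 kPa
Denominator = 19.9·2.3·sin19.2°·cos19.2° = 19.9·2.3·0.3289·0.9444 = 14.215 kPa
FS = 24.898 / 14.215 = 1.752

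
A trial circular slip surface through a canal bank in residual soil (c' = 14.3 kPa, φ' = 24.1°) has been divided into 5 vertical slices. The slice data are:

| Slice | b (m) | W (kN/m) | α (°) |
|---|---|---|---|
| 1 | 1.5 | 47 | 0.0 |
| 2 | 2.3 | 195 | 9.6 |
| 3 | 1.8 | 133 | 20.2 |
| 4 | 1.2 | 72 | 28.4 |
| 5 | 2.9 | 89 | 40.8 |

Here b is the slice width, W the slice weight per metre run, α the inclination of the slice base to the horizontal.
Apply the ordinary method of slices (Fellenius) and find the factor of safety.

FS = 2.21

Ordinary method of slices: FS = Σ[c'·Δl_i + (W_i cosα_i)·tanφ'] / Σ W_i sinα_i, with Δl_i = b_i / cosα_i.
Slice 1: Δl = 1.5/cos0.0° = 1.500 m; N'_1 = 47·cos0.0° = 47.0; c'Δl = 21.45; W sinα = 0.0
Slice 2: Δl = 2.3/cos9.6° = 2.333 m; N'_2 = 195·cos9.6° = 192.3; c'Δl = 33.36; W sinα = 32.5
Slice 3: Δl = 1.8/cos20.2° = 1.918 m; N'_3 = 133·cos20.2° = 124.8; c'Δl = 27.43; W sinα = 45.9
Slice 4: Δl = 1.2/cos28.4° = 1.364 m; N'_4 = 72·cos28.4° = 63.3; c'Δl = 19.51; W sinα = 34.2
Slice 5: Δl = 2.9/cos40.8° = 3.831 m; N'_5 = 89·cos40.8° = 67.4; c'Δl = 54.78; W sinα = 58.2
Σc'Δl = 156.5 kN/m; ΣN' = 494.8 kN/m; ΣW sinα = 170.8 kN/m
Resisting = 156.5 + 494.8·tan24.1° = 156.5 + 221.3 = 377.9 kN/m
FS = 377.9 / 170.8 = 2.212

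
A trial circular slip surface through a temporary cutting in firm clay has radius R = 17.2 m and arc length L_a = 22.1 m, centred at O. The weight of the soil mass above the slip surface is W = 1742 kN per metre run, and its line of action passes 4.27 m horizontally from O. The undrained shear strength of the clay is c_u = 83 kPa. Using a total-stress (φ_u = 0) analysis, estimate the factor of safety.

Taking moments about the centre O, the resisting moment is provided by the undrained shear strength acting along the arc:
M_R = c_u·L_a·R = 83·22.10·17.2 = 31550.0 kN·m/m
M_D = W·d = 1742·4.27 = 7438.3 kN·m/m
FS = M_R / M_D = 31550.0 / 7438.3 = 4.242

FS = 4.24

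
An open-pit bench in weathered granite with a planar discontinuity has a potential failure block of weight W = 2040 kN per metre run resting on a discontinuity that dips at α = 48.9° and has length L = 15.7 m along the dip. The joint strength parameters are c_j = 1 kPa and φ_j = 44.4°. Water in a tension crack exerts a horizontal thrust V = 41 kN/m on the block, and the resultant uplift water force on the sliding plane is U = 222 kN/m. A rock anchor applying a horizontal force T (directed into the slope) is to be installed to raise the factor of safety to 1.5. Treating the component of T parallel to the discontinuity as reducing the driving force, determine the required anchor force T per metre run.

Resolving forces along and normal to the sliding plane, with the horizontal anchor force T adding T·sinα to the effective normal force and T·cosα acting up the plane against the driving force:
FS = [c_jL + (W cosα − U − V sinα + T sinα) tanφ_j] / [W sinα + V cosα − T cosα]
Without the anchor: N' = 1088.1 kN/m, driving T_d = 1564.2 kN/m, resisting R = 1·15.7 + 1088.1·tan44.4° = 1081.3 kN/m, FS = 0.69.
Setting FS = 1.5 and solving for T:
1.5·(1564.2 − T cos48.9°) = 1081.3 + T sin48.9°·tan44.4°
T·(sin48.9°·tan44.4° + 1.5·cos48.9°) = 1.5·1564.2 − 1081.3
T·(0.7536·0.9793 + 1.5·0.6574) = 2346.3 − 1081.3 = 1265.0
T·1.7240 = 1265.0
T = 733.8 kN/m

T = 734 kN/m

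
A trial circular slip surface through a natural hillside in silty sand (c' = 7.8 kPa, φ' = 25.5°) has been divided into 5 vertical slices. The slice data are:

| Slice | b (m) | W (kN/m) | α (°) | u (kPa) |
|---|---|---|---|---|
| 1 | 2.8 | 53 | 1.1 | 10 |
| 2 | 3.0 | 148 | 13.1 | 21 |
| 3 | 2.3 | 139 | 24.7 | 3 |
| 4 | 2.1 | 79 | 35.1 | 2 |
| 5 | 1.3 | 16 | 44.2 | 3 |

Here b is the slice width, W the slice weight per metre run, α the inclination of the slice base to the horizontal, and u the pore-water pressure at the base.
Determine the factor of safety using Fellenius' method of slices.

FS = 1.59

Ordinary method of slices: FS = Σ[c'·Δl_i + (W_i cosα_i − u_i·Δl_i)·tanφ'] / Σ W_i sinα_i, with Δl_i = b_i / cosα_i.
Slice 1: Δl = 2.8/cos1.1° = 2.801 m; N'_1 = 53·cos1.1° − 10·2.801 = 25.0; c'Δl = 21.84; W sinα = 1.0
Slice 2: Δl = 3.0/cos13.1° = 3.080 m; N'_2 = 148·cos13.1° − 21·3.080 = 79.5; c'Δl = 24.03; W sinα = 33.5
Slice 3: Δl = 2.3/cos24.7° = 2.532 m; N'_3 = 139·cos24.7° − 3·2.532 = 118.7; c'Δl = 19.75; W sinα = 58.1
Slice 4: Δl = 2.1/cos35.1° = 2.567 m; N'_4 = 79·cos35.1° − 2·2.567 = 59.5; c'Δl = 20.02; W sinα = 45.4
Slice 5: Δl = 1.3/cos44.2° = 1.813 m; N'_5 = 16·cos44.2° − 3·1.813 = 6.0; c'Δl = 14.14; W sinα = 11.2
Σc'Δl = 99.8 kN/m; ΣN' = 288.7 kN/m; ΣW sinα = 149.2 kN/m
Resisting = 99.8 + 288.7·tan25.5° = 99.8 + 137.7 = 237.5 kN/m
FS = 237.5 / 149.2 = 1.591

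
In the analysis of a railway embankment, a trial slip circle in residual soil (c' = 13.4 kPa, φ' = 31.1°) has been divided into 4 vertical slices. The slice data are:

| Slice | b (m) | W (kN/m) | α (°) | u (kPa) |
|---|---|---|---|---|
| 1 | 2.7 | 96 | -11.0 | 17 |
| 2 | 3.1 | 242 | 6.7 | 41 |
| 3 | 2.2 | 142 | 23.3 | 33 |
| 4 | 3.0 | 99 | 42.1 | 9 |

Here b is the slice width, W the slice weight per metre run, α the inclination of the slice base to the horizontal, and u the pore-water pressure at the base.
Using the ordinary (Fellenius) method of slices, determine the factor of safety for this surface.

FS = 2.38

Ordinary method of slices: FS = Σ[c'·Δl_i + (W_i cosα_i − u_i·Δl_i)·tanφ'] / Σ W_i sinα_i, with Δl_i = b_i / cosα_i.
Slice 1: Δl = 2.7/cos(-11.0°) = 2.751 m; N'_1 = 96·cos(-11.0°) − 17·2.751 = 47.5; c'Δl = 36.86; W sinα = -18.3
Slice 2: Δl = 3.1/cos6.7° = 3.121 m; N'_2 = 242·cos6.7° − 41·3.121 = 112.4; c'Δl = 41.83; W sinα = 28.2
Slice 3: Δl = 2.2/cos23.3° = 2.395 m; N'_3 = 142·cos23.3° − 33·2.395 = 51.4; c'Δl = 32.10; W sinα = 56.2
Slice 4: Δl = 3.0/cos42.1° = 4.043 m; N'_4 = 99·cos42.1° − 9·4.043 = 37.1; c'Δl = 54.18; W sinα = 66.4
Σc'Δl = 165.0 kN/m; ΣN' = 248.3 kN/m; ΣW sinα = 132.5 kN/m
Resisting = 165.0 + 248.3·tan31.1° = 165.0 + 149.8 = 314.7 kN/m
FS = 314.7 / 132.5 = 2.376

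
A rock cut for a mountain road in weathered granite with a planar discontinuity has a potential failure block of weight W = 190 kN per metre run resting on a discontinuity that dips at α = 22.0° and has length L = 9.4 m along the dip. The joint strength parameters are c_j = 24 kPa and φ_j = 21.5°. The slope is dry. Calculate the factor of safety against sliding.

FS = 4.14

Resolving the block weight along and normal to the plane and applying the Mohr–Coulomb strength on the joint:
N' = W cosα = 190·cos22.0° = 176.2 kN/m
Driving force T = W sinα = 190·sin22.0° = 71.2 kN/m
Resisting force R = c_j·L + N'·tanφ_j = 24·9.4 + 176.2·tan21.5° = 225.6 + 69.4 = 295.0 kN/m
FS = R / T = 295.0 / 71.2 = 4.145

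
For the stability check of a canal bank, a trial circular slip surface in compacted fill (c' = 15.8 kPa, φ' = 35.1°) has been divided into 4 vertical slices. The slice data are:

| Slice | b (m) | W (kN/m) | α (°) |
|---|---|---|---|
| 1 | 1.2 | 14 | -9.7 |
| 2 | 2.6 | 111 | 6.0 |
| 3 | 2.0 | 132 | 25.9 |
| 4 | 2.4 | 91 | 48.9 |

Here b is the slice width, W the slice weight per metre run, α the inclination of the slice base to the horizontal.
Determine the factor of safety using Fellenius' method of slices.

Ordinary method of slices: FS = Σ[c'·Δl_i + (W_i cosα_i)·tanφ'] / Σ W_i sinα_i, with Δl_i = b_i / cosα_i.
Slice 1: Δl = 1.2/cos(-9.7°) = 1.217 m; N'_1 = 14·cos(-9.7°) = 13.8; c'Δl = 19.23; W sinα = -2.4
Slice 2: Δl = 2.6/cos6.0° = 2.614 m; N'_2 = 111·cos6.0° = 110.4; c'Δl = 41.31; W sinα = 11.6
Slice 3: Δl = 2.0/cos25.9° = 2.223 m; N'_3 = 132·cos25.9° = 118.7; c'Δl = 35.13; W sinα = 57.7
Slice 4: Δl = 2.4/cos48.9° = 3.651 m; N'_4 = 91·cos48.9° = 59.8; c'Δl = 57.68; W sinα = 68.6
Σc'Δl = 153.4 kN/m; ΣN' = 302.8 kN/m; ΣW sinα = 135.5 kN/m
Resisting = 153.4 + 302.8·tan35.1° = 153.4 + 212.8 = 366.1 kN/m
FS = 366.1 / 135.5 = 2.703

FS = 2.70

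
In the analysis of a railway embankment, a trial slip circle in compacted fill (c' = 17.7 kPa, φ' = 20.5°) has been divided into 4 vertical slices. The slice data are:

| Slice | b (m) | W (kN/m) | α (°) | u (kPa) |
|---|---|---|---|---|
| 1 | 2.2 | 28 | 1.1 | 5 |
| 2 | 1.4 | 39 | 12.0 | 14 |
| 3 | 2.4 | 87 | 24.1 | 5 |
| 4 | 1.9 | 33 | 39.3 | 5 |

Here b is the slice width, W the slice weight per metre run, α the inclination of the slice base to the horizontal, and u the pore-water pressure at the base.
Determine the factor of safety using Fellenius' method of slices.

FS = 3.03

Ordinary method of slices: FS = Σ[c'·Δl_i + (W_i cosα_i − u_i·Δl_i)·tanφ'] / Σ W_i sinα_i, with Δl_i = b_i / cosα_i.
Slice 1: Δl = 2.2/cos1.1° = 2.200 m; N'_1 = 28·cos1.1° − 5·2.200 = 17.0; c'Δl = 38.95; W sinα = 0.5
Slice 2: Δl = 1.4/cos12.0° = 1.431 m; N'_2 = 39·cos12.0° − 14·1.431 = 18.1; c'Δl = 25.33; W sinα = 8.1
Slice 3: Δl = 2.4/cos24.1° = 2.629 m; N'_3 = 87·cos24.1° − 5·2.629 = 66.3; c'Δl = 46.54; W sinα = 35.5
Slice 4: Δl = 1.9/cos39.3° = 2.455 m; N'_4 = 33·cos39.3° − 5·2.455 = 13.3; c'Δl = 43.46; W sinα = 20.9
Σc'Δl = 154.3 kN/m; ΣN' = 114.6 kN/m; ΣW sinα = 65.1 kN/m
Resisting = 154.3 + 114.6·tan20.5° = 154.3 + 42.9 = 197.1 kN/m
FS = 197.1 / 65.1 = 3.029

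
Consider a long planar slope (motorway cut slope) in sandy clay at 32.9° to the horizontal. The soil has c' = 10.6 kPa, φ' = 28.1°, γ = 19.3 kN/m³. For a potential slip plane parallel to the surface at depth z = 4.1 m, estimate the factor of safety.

For an infinite slope with a slip plane parallel to the surface (no pore pressure): FS = [c' + γz cos²β tanφ'] / [γz sinβ cosβ].
γz = 19.3·4.1 = 79.13 kN/m²
Numerator = 10.6 + 79.13·cos²32.9°·tan28.1° = 10.6 + 79.13·0.7050·0.5340 = 40.386 kPa
Denominator = 79.13·sin32.9°·cos32.9° = 79.13·0.5432·0.8396 = 36.088 kPa
FS = 40.386 / 36.088 = 1.119

FS = 1.12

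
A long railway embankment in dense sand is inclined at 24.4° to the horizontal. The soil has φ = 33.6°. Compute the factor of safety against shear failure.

For a dry cohesionless infinite slope the factor of safety is FS = tanφ / tanβ.
FS = tan33.6° / tan24.4° = 0.6644 / 0.4536 = 1.465

FS = 1.46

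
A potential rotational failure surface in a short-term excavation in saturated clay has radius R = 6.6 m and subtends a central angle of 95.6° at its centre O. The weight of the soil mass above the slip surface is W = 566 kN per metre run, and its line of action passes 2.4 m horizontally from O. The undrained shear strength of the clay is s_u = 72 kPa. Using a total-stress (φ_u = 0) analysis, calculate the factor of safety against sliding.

FS = 3.85

Taking moments about the centre O, the resisting moment is provided by the undrained shear strength acting along the arc:
Arc length L_a = R·θ = 6.6·(95.6°·π/180) = 6.6·1.6685 = 11.01 m
M_R = s_u·L_a·R = 72·11.01·6.6 = 5233.1 kN·m/m
M_D = W·d = 566·2.4 = 1358.4 kN·m/m
FS = M_R / M_D = 5233.1 / 1358.4 = 3.852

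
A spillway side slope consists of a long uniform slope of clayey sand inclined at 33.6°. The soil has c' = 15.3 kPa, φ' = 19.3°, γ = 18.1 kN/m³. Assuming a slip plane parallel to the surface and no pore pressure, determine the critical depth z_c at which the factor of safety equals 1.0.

Setting FS = 1.00 in FS = [c' + γz cos²β tanφ'] / [γz sinβ cosβ] and solving for z:
z = c' / [γ cosβ (FS·sinβ − cosβ·tanφ')]
  = 15.3 / [18.1·cos33.6°·(1.00·sin33.6° − cos33.6°·tan19.3°)]
  = 15.3 / [18.1·0.8329·(1.00·0.5534 − 0.8329·0.3502)]
  = 15.3 / 3.9455 = 3.878 m

z_c = 3.88 m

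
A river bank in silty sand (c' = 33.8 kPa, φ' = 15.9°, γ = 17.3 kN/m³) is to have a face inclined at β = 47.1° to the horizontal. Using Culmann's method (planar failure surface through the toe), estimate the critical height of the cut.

H_c = 38.07 m

Culmann's analysis gives the critical failure plane at α_cr = (β + φ')/2 = (47.1 + 15.9)/2 = 31.5°, and the critical height
H_c = (4c'/γ) · sinβ cosφ' / [1 − cos(β − φ')]
    = (4·33.8/17.3) · sin47.1°·cos15.9° / [1 − cos(31.2°)]
    = 7.815 · 0.7325·0.9617 / [1 − 0.8554]
    = 7.815 · 0.7045 / 0.1446
    = 38.07 m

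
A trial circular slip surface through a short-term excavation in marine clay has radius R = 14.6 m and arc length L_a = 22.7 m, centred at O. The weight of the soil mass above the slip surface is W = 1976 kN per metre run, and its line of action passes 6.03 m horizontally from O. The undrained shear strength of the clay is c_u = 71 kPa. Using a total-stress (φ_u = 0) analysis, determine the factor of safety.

Taking moments about the centre O, the resisting moment is provided by the undrained shear strength acting along the arc:
M_R = c_u·L_a·R = 71·22.70·14.6 = 23530.8 kN·m/m
M_D = W·d = 1976·6.03 = 11915.3 kN·m/m
FS = M_R / M_D = 23530.8 / 11915.3 = 1.975

FS = 1.97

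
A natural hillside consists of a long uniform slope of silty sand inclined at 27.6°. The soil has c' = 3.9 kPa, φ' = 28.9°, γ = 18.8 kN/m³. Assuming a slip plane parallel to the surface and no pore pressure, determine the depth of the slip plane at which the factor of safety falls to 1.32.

z = 1.91 m

Setting FS = 1.32 in FS = [c' + γz cos²β tanφ'] / [γz sinβ cosβ] and solving for z:
z = c' / [γ cosβ (FS·sinβ − cosβ·tanφ')]
  = 3.9 / [18.8·cos27.6°·(1.32·sin27.6° − cos27.6°·tan28.9°)]
  = 3.9 / [18.8·0.8862·(1.32·0.4633 − 0.8862·0.5520)]
  = 3.9 / 2.0383 = 1.913 m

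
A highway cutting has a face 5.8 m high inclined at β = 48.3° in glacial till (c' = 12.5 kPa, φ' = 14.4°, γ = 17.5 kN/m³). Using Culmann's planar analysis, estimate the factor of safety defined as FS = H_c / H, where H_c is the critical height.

FS = 2.10

H_c = (4c'/γ) · sinβ cosφ' / [1 − cos(β − φ')]
    = (4·12.5/17.5) · sin48.3°·cos14.4° / [1 − cos33.9°]
    = 2.857 · 0.7232 / 0.1700 = 12.16 m
FS = H_c / H = 12.16 / 5.8 = 2.096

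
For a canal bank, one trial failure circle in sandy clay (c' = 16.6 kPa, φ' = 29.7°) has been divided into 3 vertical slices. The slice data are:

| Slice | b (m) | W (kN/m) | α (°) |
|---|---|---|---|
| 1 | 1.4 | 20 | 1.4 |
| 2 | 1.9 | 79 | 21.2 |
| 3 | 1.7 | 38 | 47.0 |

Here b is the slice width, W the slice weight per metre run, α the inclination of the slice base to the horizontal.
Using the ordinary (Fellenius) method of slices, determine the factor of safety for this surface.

FS = 2.93

Ordinary method of slices: FS = Σ[c'·Δl_i + (W_i cosα_i)·tanφ'] / Σ W_i sinα_i, with Δl_i = b_i / cosα_i.
Slice 1: Δl = 1.4/cos1.4° = 1.400 m; N'_1 = 20·cos1.4° = 20.0; c'Δl = 23.25; W sinα = 0.5
Slice 2: Δl = 1.9/cos21.2° = 2.038 m; N'_2 = 79·cos21.2° = 73.7; c'Δl = 33.83; W sinα = 28.6
Slice 3: Δl = 1.7/cos47.0° = 2.493 m; N'_3 = 38·cos47.0° = 25.9; c'Δl = 41.38; W sinα = 27.8
Σc'Δl = 98.5 kN/m; ΣN' = 119.6 kN/m; ΣW sinα = 56.8 kN/m
Resisting = 98.5 + 119.6·tan29.7° = 98.5 + 68.2 = 166.7 kN/m
FS = 166.7 / 56.8 = 2.932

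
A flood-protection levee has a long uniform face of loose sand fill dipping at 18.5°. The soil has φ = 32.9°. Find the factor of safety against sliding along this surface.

FS = 1.93

For a dry cohesionless infinite slope the factor of safety is FS = tanφ / tanβ.
FS = tan32.9° / tan18.5° = 0.6469 / 0.3346 = 1.933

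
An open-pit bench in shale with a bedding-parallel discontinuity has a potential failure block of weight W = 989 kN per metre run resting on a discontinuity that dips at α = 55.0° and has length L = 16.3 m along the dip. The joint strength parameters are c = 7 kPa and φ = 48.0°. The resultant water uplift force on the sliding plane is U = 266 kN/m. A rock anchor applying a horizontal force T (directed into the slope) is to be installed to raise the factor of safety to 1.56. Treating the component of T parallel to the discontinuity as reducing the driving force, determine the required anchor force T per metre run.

Resolving forces along and normal to the sliding plane, with the horizontal anchor force T adding T·sinα to the effective normal force and T·cosα acting up the plane against the driving force:
FS = [cL + (W cosα − U + T sinα) tanφ] / [W sinα − T cosα]
Without the anchor: N' = 301.3 kN/m, driving T_d = 810.1 kN/m, resisting R = 7·16.3 + 301.3·tan48.0° = 448.7 kN/m, FS = 0.55.
Setting FS = 1.56 and solving for T:
1.56·(810.1 − T cos55.0°) = 448.7 + T sin55.0°·tan48.0°
T·(sin55.0°·tan48.0° + 1.56·cos55.0°) = 1.56·810.1 − 448.7
T·(0.8192·1.1106 + 1.56·0.5736) = 1263.8 − 448.7 = 815.1
T·1.8045 = 815.1
T = 451.7 kN/m

T = 452 kN/m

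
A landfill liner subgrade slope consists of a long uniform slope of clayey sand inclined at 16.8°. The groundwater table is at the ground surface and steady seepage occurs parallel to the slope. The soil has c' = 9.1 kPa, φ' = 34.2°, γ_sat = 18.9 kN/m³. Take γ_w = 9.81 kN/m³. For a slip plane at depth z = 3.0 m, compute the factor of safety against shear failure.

FS = 1.66

With seepage parallel to the slope and the water table at the surface, the effective normal stress on the slip plane uses the buoyant unit weight γ' = γ_sat − γ_w while the driving shear stress uses γ_sat:
FS = [c' + γ' z cos²β tanφ'] / [γ_sat z sinβ cosβ]
γ' = 18.9 − 9.81 = 9.09 kN/m³
Numerator = 9.1 + 9.09·3.0·cos²16.8°·tan34.2° = 9.1 + 9.09·3.0·0.9165·0.6796 = 26.084 kPa
Denominator = 18.9·3.0·sin16.8°·cos16.8° = 18.9·3.0·0.2890·0.9573 = 15.689 kPa
FS = 26.084 / 15.689 = 1.663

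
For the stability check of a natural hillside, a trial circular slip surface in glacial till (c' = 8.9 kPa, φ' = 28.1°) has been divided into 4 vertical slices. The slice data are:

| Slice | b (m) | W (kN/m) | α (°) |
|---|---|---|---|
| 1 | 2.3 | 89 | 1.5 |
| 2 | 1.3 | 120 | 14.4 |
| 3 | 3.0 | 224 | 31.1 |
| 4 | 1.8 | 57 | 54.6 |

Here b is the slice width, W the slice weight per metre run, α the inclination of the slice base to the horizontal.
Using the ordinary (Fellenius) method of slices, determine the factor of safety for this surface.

FS = 1.65

Ordinary method of slices: FS = Σ[c'·Δl_i + (W_i cosα_i)·tanφ'] / Σ W_i sinα_i, with Δl_i = b_i / cosα_i.
Slice 1: Δl = 2.3/cos1.5° = 2.301 m; N'_1 = 89·cos1.5° = 89.0; c'Δl = 20.48; W sinα = 2.3
Slice 2: Δl = 1.3/cos14.4° = 1.342 m; N'_2 = 120·cos14.4° = 116.2; c'Δl = 11.95; W sinα = 29.8
Slice 3: Δl = 3.0/cos31.1° = 3.504 m; N'_3 = 224·cos31.1° = 191.8; c'Δl = 31.18; W sinα = 115.7
Slice 4: Δl = 1.8/cos54.6° = 3.107 m; N'_4 = 57·cos54.6° = 33.0; c'Δl = 27.65; W sinα = 46.5
Σc'Δl = 91.3 kN/m; ΣN' = 430.0 kN/m; ΣW sinα = 194.3 kN/m
Resisting = 91.3 + 430.0·tan28.1° = 91.3 + 229.6 = 320.9 kN/m
FS = 320.9 / 194.3 = 1.651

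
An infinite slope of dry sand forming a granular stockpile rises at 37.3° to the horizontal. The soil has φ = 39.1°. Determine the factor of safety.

For a dry cohesionless infinite slope the factor of safety is FS = tanφ / tanβ.
FS = tan39.1° / tan37.3° = 0.8127 / 0.7618 = 1.067

FS = 1.07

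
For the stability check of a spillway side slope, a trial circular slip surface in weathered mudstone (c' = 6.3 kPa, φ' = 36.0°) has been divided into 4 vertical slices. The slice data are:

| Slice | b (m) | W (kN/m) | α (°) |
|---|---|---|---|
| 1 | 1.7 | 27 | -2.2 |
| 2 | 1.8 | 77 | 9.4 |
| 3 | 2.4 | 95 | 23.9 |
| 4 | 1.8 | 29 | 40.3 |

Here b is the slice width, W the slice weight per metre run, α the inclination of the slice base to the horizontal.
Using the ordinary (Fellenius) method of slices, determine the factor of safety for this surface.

FS = 3.02

Ordinary method of slices: FS = Σ[c'·Δl_i + (W_i cosα_i)·tanφ'] / Σ W_i sinα_i, with Δl_i = b_i / cosα_i.
Slice 1: Δl = 1.7/cos(-2.2°) = 1.701 m; N'_1 = 27·cos(-2.2°) = 27.0; c'Δl = 10.72; W sinα = -1.0
Slice 2: Δl = 1.8/cos9.4° = 1.824 m; N'_2 = 77·cos9.4° = 76.0; c'Δl = 11.49; W sinα = 12.6
Slice 3: Δl = 2.4/cos23.9° = 2.625 m; N'_3 = 95·cos23.9° = 86.9; c'Δl = 16.54; W sinα = 38.5
Slice 4: Δl = 1.8/cos40.3° = 2.360 m; N'_4 = 29·cos40.3° = 22.1; c'Δl = 14.87; W sinα = 18.8
Σc'Δl = 53.6 kN/m; ΣN' = 211.9 kN/m; ΣW sinα = 68.8 kN/m
Resisting = 53.6 + 211.9·tan36.0° = 53.6 + 154.0 = 207.6 kN/m
FS = 207.6 / 68.8 = 3.018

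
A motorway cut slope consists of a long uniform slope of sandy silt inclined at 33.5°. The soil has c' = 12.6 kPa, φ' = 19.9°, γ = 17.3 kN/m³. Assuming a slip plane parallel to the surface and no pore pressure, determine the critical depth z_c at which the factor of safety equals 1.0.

z_c = 3.49 m

Setting FS = 1.00 in FS = [c' + γz cos²β tanφ'] / [γz sinβ cosβ] and solving for z:
z = c' / [γ cosβ (FS·sinβ − cosβ·tanφ')]
  = 12.6 / [17.3·cos33.5°·(1.00·sin33.5° − cos33.5°·tan19.9°)]
  = 12.6 / [17.3·0.8339·(1.00·0.5519 − 0.8339·0.3620)]
  = 12.6 / 3.6076 = 3.493 m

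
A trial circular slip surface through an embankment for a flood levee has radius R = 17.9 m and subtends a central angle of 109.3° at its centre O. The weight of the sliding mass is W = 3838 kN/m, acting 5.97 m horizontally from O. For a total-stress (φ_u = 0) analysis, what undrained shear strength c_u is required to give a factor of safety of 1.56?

FS = c_u·L_a·R / (W·d), so c_u = FS·W·d / (L_a·R).
Arc length L_a = R·θ = 17.9·(109.3°·π/180) = 17.9·1.9076 = 34.15 m
c_u = 1.56·3838·5.97 / (34.15·17.9) = 35744.1 / 611.23 = 58.48 kPa

c_u = 58.5 kPa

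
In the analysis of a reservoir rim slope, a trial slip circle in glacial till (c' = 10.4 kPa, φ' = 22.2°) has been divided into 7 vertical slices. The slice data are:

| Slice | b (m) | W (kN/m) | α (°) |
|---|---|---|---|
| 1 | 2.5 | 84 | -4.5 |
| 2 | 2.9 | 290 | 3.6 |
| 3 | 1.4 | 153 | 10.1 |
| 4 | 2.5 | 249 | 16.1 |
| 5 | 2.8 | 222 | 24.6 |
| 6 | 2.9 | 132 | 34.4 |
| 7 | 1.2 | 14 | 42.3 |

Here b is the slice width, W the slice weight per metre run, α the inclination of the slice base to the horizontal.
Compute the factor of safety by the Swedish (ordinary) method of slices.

Ordinary method of slices: FS = Σ[c'·Δl_i + (W_i cosα_i)·tanφ'] / Σ W_i sinα_i, with Δl_i = b_i / cosα_i.
Slice 1: Δl = 2.5/cos(-4.5°) = 2.508 m; N'_1 = 84·cos(-4.5°) = 83.7; c'Δl = 26.08; W sinα = -6.6
Slice 2: Δl = 2.9/cos3.6° = 2.906 m; N'_2 = 290·cos3.6° = 289.4; c'Δl = 30.22; W sinα = 18.2
Slice 3: Δl = 1.4/cos10.1° = 1.422 m; N'_3 = 153·cos10.1° = 150.6; c'Δl = 14.79; W sinα = 26.8
Slice 4: Δl = 2.5/cos16.1° = 2.602 m; N'_4 = 249·cos16.1° = 239.2; c'Δl = 27.06; W sinα = 69.1
Slice 5: Δl = 2.8/cos24.6° = 3.080 m; N'_5 = 222·cos24.6° = 201.9; c'Δl = 32.03; W sinα = 92.4
Slice 6: Δl = 2.9/cos34.4° = 3.515 m; N'_6 = 132·cos34.4° = 108.9; c'Δl = 36.55; W sinα = 74.6
Slice 7: Δl = 1.2/cos42.3° = 1.622 m; N'_7 = 14·cos42.3° = 10.4; c'Δl = 16.87; W sinα = 9.4
Σc'Δl = 183.6 kN/m; ΣN' = 1084.2 kN/m; ΣW sinα = 283.9 kN/m
Resisting = 183.6 + 1084.2·tan22.2° = 183.6 + 442.4 = 626.0 kN/m
FS = 626.0 / 283.9 = 2.205

FS = 2.21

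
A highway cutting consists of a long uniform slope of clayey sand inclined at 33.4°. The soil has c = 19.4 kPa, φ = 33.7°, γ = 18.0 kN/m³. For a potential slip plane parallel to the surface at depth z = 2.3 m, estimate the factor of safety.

FS = 2.03

For an infinite slope with a slip plane parallel to the surface (no pore pressure): FS = [c + γz cos²β tanφ] / [γz sinβ cosβ].
γz = 18.0·2.3 = 41.40 kN/m²
Numerator = 19.4 + 41.40·cos²33.4°·tan33.7° = 19.4 + 41.40·0.6970·0.6669 = 38.644 kPa
Denominator = 41.40·sin33.4°·cos33.4° = 41.40·0.5505·0.8348 = 19.026 kPa
FS = 38.644 / 19.026 = 2.031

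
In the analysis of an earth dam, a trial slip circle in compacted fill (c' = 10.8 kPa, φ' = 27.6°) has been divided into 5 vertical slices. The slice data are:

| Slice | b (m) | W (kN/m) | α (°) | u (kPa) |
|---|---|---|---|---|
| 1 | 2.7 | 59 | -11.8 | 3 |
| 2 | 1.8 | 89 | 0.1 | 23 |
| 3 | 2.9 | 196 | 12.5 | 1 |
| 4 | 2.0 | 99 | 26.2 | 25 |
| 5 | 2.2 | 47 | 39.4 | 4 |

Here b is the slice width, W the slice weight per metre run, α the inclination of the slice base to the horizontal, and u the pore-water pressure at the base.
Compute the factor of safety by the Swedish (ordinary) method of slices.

FS = 3.03

Ordinary method of slices: FS = Σ[c'·Δl_i + (W_i cosα_i − u_i·Δl_i)·tanφ'] / Σ W_i sinα_i, with Δl_i = b_i / cosα_i.
Slice 1: Δl = 2.7/cos(-11.8°) = 2.758 m; N'_1 = 59·cos(-11.8°) − 3·2.758 = 49.5; c'Δl = 29.79; W sinα = -12.1
Slice 2: Δl = 1.8/cos0.1° = 1.800 m; N'_2 = 89·cos0.1° − 23·1.800 = 47.6; c'Δl = 19.44; W sinα = 0.2
Slice 3: Δl = 2.9/cos12.5° = 2.970 m; N'_3 = 196·cos12.5° − 1·2.970 = 188.4; c'Δl = 32.08; W sinα = 42.4
Slice 4: Δl = 2.0/cos26.2° = 2.229 m; N'_4 = 99·cos26.2° − 25·2.229 = 33.1; c'Δl = 24.07; W sinα = 43.7
Slice 5: Δl = 2.2/cos39.4° = 2.847 m; N'_5 = 47·cos39.4° − 4·2.847 = 24.9; c'Δl = 30.75; W sinα = 29.8
Σc'Δl = 136.1 kN/m; ΣN' = 343.5 kN/m; ΣW sinα = 104.1 kN/m
Resisting = 136.1 + 343.5·tan27.6° = 136.1 + 179.6 = 315.7 kN/m
FS = 315.7 / 104.1 = 3.034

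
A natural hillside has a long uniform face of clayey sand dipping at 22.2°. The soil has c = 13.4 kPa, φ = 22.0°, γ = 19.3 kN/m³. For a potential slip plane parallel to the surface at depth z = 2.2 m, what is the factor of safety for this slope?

For an infinite slope with a slip plane parallel to the surface (no pore pressure): FS = [c + γz cos²β tanφ] / [γz sinβ cosβ].
γz = 19.3·2.2 = 42.46 kN/m²
Numerator = 13.4 + 42.46·cos²22.2°·tan22.0° = 13.4 + 42.46·0.8572·0.4040 = 28.106 kPa
Denominator = 42.46·sin22.2°·cos22.2° = 42.46·0.3778·0.9259 = 14.854 kPa
FS = 28.106 / 14.854 = 1.892

FS = 1.89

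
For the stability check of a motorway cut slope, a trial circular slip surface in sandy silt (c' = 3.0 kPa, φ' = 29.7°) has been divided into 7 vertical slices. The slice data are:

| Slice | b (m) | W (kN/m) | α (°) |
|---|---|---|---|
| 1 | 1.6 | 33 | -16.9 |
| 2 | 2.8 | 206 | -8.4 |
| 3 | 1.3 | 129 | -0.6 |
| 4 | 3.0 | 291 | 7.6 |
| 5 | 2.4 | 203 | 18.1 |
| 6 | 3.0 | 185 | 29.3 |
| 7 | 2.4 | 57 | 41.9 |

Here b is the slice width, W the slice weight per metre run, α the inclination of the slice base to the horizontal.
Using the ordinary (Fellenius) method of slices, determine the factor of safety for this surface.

Ordinary method of slices: FS = Σ[c'·Δl_i + (W_i cosα_i)·tanφ'] / Σ W_i sinα_i, with Δl_i = b_i / cosα_i.
Slice 1: Δl = 1.6/cos(-16.9°) = 1.672 m; N'_1 = 33·cos(-16.9°) = 31.6; c'Δl = 5.02; W sinα = -9.6
Slice 2: Δl = 2.8/cos(-8.4°) = 2.830 m; N'_2 = 206·cos(-8.4°) = 203.8; c'Δl = 8.49; W sinα = -30.1
Slice 3: Δl = 1.3/cos(-0.6°) = 1.300 m; N'_3 = 129·cos(-0.6°) = 129.0; c'Δl = 3.90; W sinα = -1.4
Slice 4: Δl = 3.0/cos7.6° = 3.027 m; N'_4 = 291·cos7.6° = 288.4; c'Δl = 9.08; W sinα = 38.5
Slice 5: Δl = 2.4/cos18.1° = 2.525 m; N'_5 = 203·cos18.1° = 193.0; c'Δl = 7.57; W sinα = 63.1
Slice 6: Δl = 3.0/cos29.3° = 3.440 m; N'_6 = 185·cos29.3° = 161.3; c'Δl = 10.32; W sinα = 90.5
Slice 7: Δl = 2.4/cos41.9° = 3.224 m; N'_7 = 57·cos41.9° = 42.4; c'Δl = 9.67; W sinα = 38.1
Σc'Δl = 54.1 kN/m; ΣN' = 1049.5 kN/m; ΣW sinα = 189.1 kN/m
Resisting = 54.1 + 1049.5·tan29.7° = 54.1 + 598.6 = 652.7 kN/m
FS = 652.7 / 189.1 = 3.451

FS = 3.45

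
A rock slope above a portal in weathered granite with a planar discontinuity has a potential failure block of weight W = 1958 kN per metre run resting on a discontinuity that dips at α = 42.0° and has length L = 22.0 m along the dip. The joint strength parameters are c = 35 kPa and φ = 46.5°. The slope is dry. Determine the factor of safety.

FS = 1.76

Resolving the block weight along and normal to the plane and applying the Mohr–Coulomb strength on the joint:
N' = W cosα = 1958·cos42.0° = 1455.1 kN/m
Driving force T = W sinα = 1958·sin42.0° = 1310.2 kN/m
Resisting force R = c·L + N'·tanφ = 35·22.0 + 1455.1·tan46.5° = 770.0 + 1533.3 = 2303.3 kN/m
FS = R / T = 2303.3 / 1310.2 = 1.758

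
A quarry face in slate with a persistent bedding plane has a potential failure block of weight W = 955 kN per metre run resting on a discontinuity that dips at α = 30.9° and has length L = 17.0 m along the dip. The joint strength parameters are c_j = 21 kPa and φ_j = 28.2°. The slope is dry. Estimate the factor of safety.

FS = 1.62

Resolving the block weight along and normal to the plane and applying the Mohr–Coulomb strength on the joint:
N' = W cosα = 955·cos30.9° = 819.5 kN/m
Driving force T = W sinα = 955·sin30.9° = 490.4 kN/m
Resisting force R = c_j·L + N'·tanφ_j = 21·17.0 + 819.5·tan28.2° = 357.0 + 439.4 = 796.4 kN/m
FS = R / T = 796.4 / 490.4 = 1.624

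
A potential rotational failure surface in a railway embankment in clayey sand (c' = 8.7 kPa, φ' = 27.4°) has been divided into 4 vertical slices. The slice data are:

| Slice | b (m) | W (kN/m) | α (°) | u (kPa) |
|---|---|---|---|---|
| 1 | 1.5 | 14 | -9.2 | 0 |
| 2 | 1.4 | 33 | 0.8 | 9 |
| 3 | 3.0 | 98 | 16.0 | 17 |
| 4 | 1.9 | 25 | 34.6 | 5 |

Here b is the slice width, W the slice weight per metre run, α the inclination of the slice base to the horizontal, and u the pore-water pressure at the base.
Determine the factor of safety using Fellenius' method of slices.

Ordinary method of slices: FS = Σ[c'·Δl_i + (W_i cosα_i − u_i·Δl_i)·tanφ'] / Σ W_i sinα_i, with Δl_i = b_i / cosα_i.
Slice 1: Δl = 1.5/cos(-9.2°) = 1.520 m; N'_1 = 14·cos(-9.2°) − 0·1.520 = 13.8; c'Δl = 13.22; W sinα = -2.2
Slice 2: Δl = 1.4/cos0.8° = 1.400 m; N'_2 = 33·cos0.8° − 9·1.400 = 20.4; c'Δl = 12.18; W sinα = 0.5
Slice 3: Δl = 3.0/cos16.0° = 3.121 m; N'_3 = 98·cos16.0° − 17·3.121 = 41.1; c'Δl = 27.15; W sinα = 27.0
Slice 4: Δl = 1.9/cos34.6° = 2.308 m; N'_4 = 25·cos34.6° − 5·2.308 = 9.0; c'Δl = 20.08; W sinα = 14.2
Σc'Δl = 72.6 kN/m; ΣN' = 84.4 kN/m; ΣW sinα = 39.4 kN/m
Resisting = 72.6 + 84.4·tan27.4° = 72.6 + 43.7 = 116.4 kN/m
FS = 116.4 / 39.4 = 2.952

FS = 2.95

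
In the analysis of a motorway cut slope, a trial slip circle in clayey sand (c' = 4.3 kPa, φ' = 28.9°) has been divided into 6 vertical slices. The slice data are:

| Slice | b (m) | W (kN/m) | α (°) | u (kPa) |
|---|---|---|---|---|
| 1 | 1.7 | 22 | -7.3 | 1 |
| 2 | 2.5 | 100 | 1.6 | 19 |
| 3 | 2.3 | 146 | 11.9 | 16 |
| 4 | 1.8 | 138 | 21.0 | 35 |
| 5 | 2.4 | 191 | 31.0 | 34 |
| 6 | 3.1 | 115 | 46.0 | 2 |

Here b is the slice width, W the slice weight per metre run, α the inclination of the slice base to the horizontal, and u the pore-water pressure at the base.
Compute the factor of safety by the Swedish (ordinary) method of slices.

Ordinary method of slices: FS = Σ[c'·Δl_i + (W_i cosα_i − u_i·Δl_i)·tanφ'] / Σ W_i sinα_i, with Δl_i = b_i / cosα_i.
Slice 1: Δl = 1.7/cos(-7.3°) = 1.714 m; N'_1 = 22·cos(-7.3°) − 1·1.714 = 20.1; c'Δl = 7.37; W sinα = -2.8
Slice 2: Δl = 2.5/cos1.6° = 2.501 m; N'_2 = 100·cos1.6° − 19·2.501 = 52.4; c'Δl = 10.75; W sinα = 2.8
Slice 3: Δl = 2.3/cos11.9° = 2.351 m; N'_3 = 146·cos11.9° − 16·2.351 = 105.3; c'Δl = 10.11; W sinα = 30.1
Slice 4: Δl = 1.8/cos21.0° = 1.928 m; N'_4 = 138·cos21.0° − 35·1.928 = 61.4; c'Δl = 8.29; W sinα = 49.5
Slice 5: Δl = 2.4/cos31.0° = 2.800 m; N'_5 = 191·cos31.0° − 34·2.800 = 68.5; c'Δl = 12.04; W sinα = 98.4
Slice 6: Δl = 3.1/cos46.0° = 4.463 m; N'_6 = 115·cos46.0° − 2·4.463 = 71.0; c'Δl = 19.19; W sinα = 82.7
Σc'Δl = 67.8 kN/m; ΣN' = 378.6 kN/m; ΣW sinα = 260.7 kN/m
Resisting = 67.8 + 378.6·tan28.9° = 67.8 + 209.0 = 276.8 kN/m
FS = 276.8 / 260.7 = 1.062

FS = 1.06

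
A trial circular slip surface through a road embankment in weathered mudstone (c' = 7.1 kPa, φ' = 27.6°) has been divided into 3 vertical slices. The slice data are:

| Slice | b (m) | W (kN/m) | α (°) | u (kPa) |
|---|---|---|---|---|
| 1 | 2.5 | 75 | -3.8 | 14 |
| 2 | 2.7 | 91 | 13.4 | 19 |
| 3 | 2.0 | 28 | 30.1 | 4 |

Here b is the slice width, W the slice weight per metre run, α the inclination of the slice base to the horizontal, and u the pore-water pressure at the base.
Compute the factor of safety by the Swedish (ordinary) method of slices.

FS = 3.36

Ordinary method of slices: FS = Σ[c'·Δl_i + (W_i cosα_i − u_i·Δl_i)·tanφ'] / Σ W_i sinα_i, with Δl_i = b_i / cosα_i.
Slice 1: Δl = 2.5/cos(-3.8°) = 2.506 m; N'_1 = 75·cos(-3.8°) − 14·2.506 = 39.8; c'Δl = 17.79; W sinα = -5.0
Slice 2: Δl = 2.7/cos13.4° = 2.776 m; N'_2 = 91·cos13.4° − 19·2.776 = 35.8; c'Δl = 19.71; W sinα = 21.1
Slice 3: Δl = 2.0/cos30.1° = 2.312 m; N'_3 = 28·cos30.1° − 4·2.312 = 15.0; c'Δl = 16.41; W sinα = 14.0
Σc'Δl = 53.9 kN/m; ΣN' = 90.5 kN/m; ΣW sinα = 30.2 kN/m
Resisting = 53.9 + 90.5·tan27.6° = 53.9 + 47.3 = 101.2 kN/m
FS = 101.2 / 30.2 = 3.356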